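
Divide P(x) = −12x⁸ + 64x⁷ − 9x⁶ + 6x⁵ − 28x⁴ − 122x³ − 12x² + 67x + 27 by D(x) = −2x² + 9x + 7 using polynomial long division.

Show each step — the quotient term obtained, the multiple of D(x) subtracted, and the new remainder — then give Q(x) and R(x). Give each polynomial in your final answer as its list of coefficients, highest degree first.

Q = [6, -5, 3, -7, -7, 5, 4]; R = [-4, -1]

Step 1: lead(−12x⁸ + 64x⁷ − 9x⁶ + 6x⁵ − 28x⁴ − 122x³ − 12x² + 67x + 27) ÷ lead(D) = −12x⁸ ÷ −2x² = 6x⁶. Subtract (6x⁶)·D = −12x⁸ + 54x⁷ + 42x⁶. Remainder: 10x⁷ − 51x⁶ + 6x⁵ − 28x⁴ − 122x³ − 12x² + 67x + 27.
Step 2: lead(10x⁷ − 51x⁶ + 6x⁵ − 28x⁴ − 122x³ − 12x² + 67x + 27) ÷ lead(D) = 10x⁷ ÷ −2x² = −5x⁵. Subtract (−5x⁵)·D = 10x⁷ − 45x⁶ − 35x⁵. Remainder: −6x⁶ + 41x⁵ − 28x⁴ − 122x³ − 12x² + 67x + 27.
Step 3: lead(−6x⁶ + 41x⁵ − 28x⁴ − 122x³ − 12x² + 67x + 27) ÷ lead(D) = −6x⁶ ÷ −2x² = 3x⁴. Subtract (3x⁴)·D = −6x⁶ + 27x⁵ + 21x⁴. Remainder: 14x⁵ − 49x⁴ − 122x³ − 12x² + 67x + 27.
Step 4: lead(14x⁵ − 49x⁴ − 122x³ − 12x² + 67x + 27) ÷ lead(D) = 14x⁵ ÷ −2x² = −7x³. Subtract (−7x³)·D = 14x⁵ − 63x⁴ − 49x³. Remainder: 14x⁴ − 73x³ − 12x² + 67x + 27.
Step 5: lead(14x⁴ − 73x³ − 12x² + 67x + 27) ÷ lead(D) = 14x⁴ ÷ −2x² = −7x². Subtract (−7x²)·D = 14x⁴ − 63x³ − 49x². Remainder: −10x³ + 37x² + 67x + 27.
Step 6: lead(−10x³ + 37x² + 67x + 27) ÷ lead(D) = −10x³ ÷ −2x² = 5x. Subtract (5x)·D = −10x³ + 45x² + 35x. Remainder: −8x² + 32x + 27.
Step 7: lead(−8x² + 32x + 27) ÷ lead(D) = −8x² ÷ −2x² = 4. Subtract (4)·D = −8x² + 36x + 28. Remainder: −4x − 1.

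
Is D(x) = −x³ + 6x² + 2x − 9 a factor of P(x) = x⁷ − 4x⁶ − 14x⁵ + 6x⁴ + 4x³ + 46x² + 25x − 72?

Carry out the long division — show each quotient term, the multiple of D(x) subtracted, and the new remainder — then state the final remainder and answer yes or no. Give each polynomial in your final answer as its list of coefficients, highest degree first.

R = [0], so D(x) is a factor of P(x). yes

Step 1: lead(x⁷ − 4x⁶ − 14x⁵ + 6x⁴ + 4x³ + 46x² + 25x − 72) ÷ lead(D) = x⁷ ÷ −x³ = −x⁴. Subtract (−x⁴)·D = x⁷ − 6x⁶ − 2x⁵ + 9x⁴. Remainder: 2x⁶ − 12x⁵ − 3x⁴ + 4x³ + 46x² + 25x − 72.
Step 2: lead(2x⁶ − 12x⁵ − 3x⁴ + 4x³ + 46x² + 25x − 72) ÷ lead(D) = 2x⁶ ÷ −x³ = −2x³. Subtract (−2x³)·D = 2x⁶ − 12x⁵ − 4x⁴ + 18x³. Remainder: x⁴ − 14x³ + 46x² + 25x − 72.
Step 3: lead(x⁴ − 14x³ + 46x² + 25x − 72) ÷ lead(D) = x⁴ ÷ −x³ = −x. Subtract (−x)·D = x⁴ − 6x³ − 2x² + 9x. Remainder: −8x³ + 48x² + 16x − 72.
Step 4: lead(−8x³ + 48x² + 16x − 72) ÷ lead(D) = −8x³ ÷ −x³ = 8. Subtract (8)·D = −8x³ + 48x² + 16x − 72. Remainder: 0.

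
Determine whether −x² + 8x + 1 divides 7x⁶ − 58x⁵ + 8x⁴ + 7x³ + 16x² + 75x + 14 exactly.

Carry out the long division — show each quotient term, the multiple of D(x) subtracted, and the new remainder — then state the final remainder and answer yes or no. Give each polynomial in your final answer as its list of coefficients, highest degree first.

Step 1: lead(7x⁶ − 58x⁵ + 8x⁴ + 7x³ + 16x² + 75x + 14) ÷ lead(D) = 7x⁶ ÷ −x² = −7x⁴. Subtract (−7x⁴)·D = 7x⁶ − 56x⁵ − 7x⁴. Remainder: −2x⁵ + 15x⁴ + 7x³ + 16x² + 75x + 14.
Step 2: lead(−2x⁵ + 15x⁴ + 7x³ + 16x² + 75x + 14) ÷ lead(D) = −2x⁵ ÷ −x² = 2x³. Subtract (2x³)·D = −2x⁵ + 16x⁴ + 2x³. Remainder: −x⁴ + 5x³ + 16x² + 75x + 14.
Step 3: lead(−x⁴ + 5x³ + 16x² + 75x + 14) ÷ lead(D) = −x⁴ ÷ −x² = x². Subtract (x²)·D = −x⁴ + 8x³ + x². Remainder: −3x³ + 15x² + 75x + 14.
Step 4: lead(−3x³ + 15x² + 75x + 14) ÷ lead(D) = −3x³ ÷ −x² = 3x. Subtract (3x)·D = −3x³ + 24x² + 3x. Remainder: −9x² + 72x + 14.
Step 5: lead(−9x² + 72x + 14) ÷ lead(D) = −9x² ÷ −x² = 9. Subtract (9)·D = −9x² + 72x + 9. Remainder: 5.

R = [5], so D(x) is not a factor of P(x). no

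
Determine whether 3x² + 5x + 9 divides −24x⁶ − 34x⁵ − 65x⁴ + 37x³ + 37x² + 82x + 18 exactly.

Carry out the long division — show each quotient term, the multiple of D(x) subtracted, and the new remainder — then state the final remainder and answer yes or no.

R(x) = 0, so D(x) is a factor of P(x). yes

Step 1: lead(−24x⁶ − 34x⁵ − 65x⁴ + 37x³ + 37x² + 82x + 18) ÷ lead(D) = −24x⁶ ÷ 3x² = −8x⁴. Subtract (−8x⁴)·D = −24x⁶ − 40x⁵ − 72x⁴. Remainder: 6x⁵ + 7x⁴ + 37x³ + 37x² + 82x + 18.
Step 2: lead(6x⁵ + 7x⁴ + 37x³ + 37x² + 82x + 18) ÷ lead(D) = 6x⁵ ÷ 3x² = 2x³. Subtract (2x³)·D = 6x⁵ + 10x⁴ + 18x³. Remainder: −3x⁴ + 19x³ + 37x² + 82x + 18.
Step 3: lead(−3x⁴ + 19x³ + 37x² + 82x + 18) ÷ lead(D) = −3x⁴ ÷ 3x² = −x². Subtract (−x²)·D = −3x⁴ − 5x³ − 9x². Remainder: 24x³ + 46x² + 82x + 18.
Step 4: lead(24x³ + 46x² + 82x + 18) ÷ lead(D) = 24x³ ÷ 3x² = 8x. Subtract (8x)·D = 24x³ + 40x² + 72x. Remainder: 6x² + 10x + 18.
Step 5: lead(6x² + 10x + 18) ÷ lead(D) = 6x² ÷ 3x² = 2. Subtract (2)·D = 6x² + 10x + 18. Remainder: 0.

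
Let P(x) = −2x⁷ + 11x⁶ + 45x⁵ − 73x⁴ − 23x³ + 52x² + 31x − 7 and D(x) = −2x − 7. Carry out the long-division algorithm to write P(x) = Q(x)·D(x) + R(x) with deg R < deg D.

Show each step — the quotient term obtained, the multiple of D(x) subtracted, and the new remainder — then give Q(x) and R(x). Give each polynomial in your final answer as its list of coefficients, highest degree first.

Q = [1, -9, 9, 5, -6, -5, 2]; R = [7]

Step 1: lead(−2x⁷ + 11x⁶ + 45x⁵ − 73x⁴ − 23x³ + 52x² + 31x − 7) ÷ lead(D) = −2x⁷ ÷ −2x = x⁶. Subtract (x⁶)·D = −2x⁷ − 7x⁶. Remainder: 18x⁶ + 45x⁵ − 73x⁴ − 23x³ + 52x² + 31x − 7.
Step 2: lead(18x⁶ + 45x⁵ − 73x⁴ − 23x³ + 52x² + 31x − 7) ÷ lead(D) = 18x⁶ ÷ −2x = −9x⁵. Subtract (−9x⁵)·D = 18x⁶ + 63x⁵. Remainder: −18x⁵ − 73x⁴ − 23x³ + 52x² + 31x − 7.
Step 3: lead(−18x⁵ − 73x⁴ − 23x³ + 52x² + 31x − 7) ÷ lead(D) = −18x⁵ ÷ −2x = 9x⁴. Subtract (9x⁴)·D = −18x⁵ − 63x⁴. Remainder: −10x⁴ − 23x³ + 52x² + 31x − 7.
Step 4: lead(−10x⁴ − 23x³ + 52x² + 31x − 7) ÷ lead(D) = −10x⁴ ÷ −2x = 5x³. Subtract (5x³)·D = −10x⁴ − 35x³. Remainder: 12x³ + 52x² + 31x − 7.
Step 5: lead(12x³ + 52x² + 31x − 7) ÷ lead(D) = 12x³ ÷ −2x = −6x². Subtract (−6x²)·D = 12x³ + 42x². Remainder: 10x² + 31x − 7.
Step 6: lead(10x² + 31x − 7) ÷ lead(D) = 10x² ÷ −2x = −5x. Subtract (−5x)·D = 10x² + 35x. Remainder: −4x − 7.
Step 7: lead(−4x − 7) ÷ lead(D) = −4x ÷ −2x = 2. Subtract (2)·D = −4x − 14. Remainder: 7.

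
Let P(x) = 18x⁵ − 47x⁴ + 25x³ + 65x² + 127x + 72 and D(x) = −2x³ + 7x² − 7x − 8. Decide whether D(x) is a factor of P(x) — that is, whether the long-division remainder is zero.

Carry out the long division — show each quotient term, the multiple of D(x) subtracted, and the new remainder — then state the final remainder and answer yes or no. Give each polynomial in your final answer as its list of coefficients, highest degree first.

R = [0], so D(x) is a factor of P(x). yes

Step 1: lead(18x⁵ − 47x⁴ + 25x³ + 65x² + 127x + 72) ÷ lead(D) = 18x⁵ ÷ −2x³ = −9x². Subtract (−9x²)·D = 18x⁵ − 63x⁴ + 63x³ + 72x². Remainder: 16x⁴ − 38x³ − 7x² + 127x + 72.
Step 2: lead(16x⁴ − 38x³ − 7x² + 127x + 72) ÷ lead(D) = 16x⁴ ÷ −2x³ = −8x. Subtract (−8x)·D = 16x⁴ − 56x³ + 56x² + 64x. Remainder: 18x³ − 63x² + 63x + 72.
Step 3: lead(18x³ − 63x² + 63x + 72) ÷ lead(D) = 18x³ ÷ −2x³ = −9. Subtract (−9)·D = 18x³ − 63x² + 63x + 72. Remainder: 0.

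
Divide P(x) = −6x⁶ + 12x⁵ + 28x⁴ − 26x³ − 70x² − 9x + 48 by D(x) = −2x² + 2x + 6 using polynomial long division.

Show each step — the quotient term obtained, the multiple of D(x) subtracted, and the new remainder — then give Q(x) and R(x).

Q(x) = 3x⁴ − 3x³ − 8x² − 4x + 7; R(x) = x + 6

Step 1: lead(−6x⁶ + 12x⁵ + 28x⁴ − 26x³ − 70x² − 9x + 48) ÷ lead(D) = −6x⁶ ÷ −2x² = 3x⁴. Subtract (3x⁴)·D = −6x⁶ + 6x⁵ + 18x⁴. Remainder: 6x⁵ + 10x⁴ − 26x³ − 70x² − 9x + 48.
Step 2: lead(6x⁵ + 10x⁴ − 26x³ − 70x² − 9x + 48) ÷ lead(D) = 6x⁵ ÷ −2x² = −3x³. Subtract (−3x³)·D = 6x⁵ − 6x⁴ − 18x³. Remainder: 16x⁴ − 8x³ − 70x² − 9x + 48.
Step 3: lead(16x⁴ − 8x³ − 70x² − 9x + 48) ÷ lead(D) = 16x⁴ ÷ −2x² = −8x². Subtract (−8x²)·D = 16x⁴ − 16x³ − 48x². Remainder: 8x³ − 22x² − 9x + 48.
Step 4: lead(8x³ − 22x² − 9x + 48) ÷ lead(D) = 8x³ ÷ −2x² = −4x. Subtract (−4x)·D = 8x³ − 8x² − 24x. Remainder: −14x² + 15x + 48.
Step 5: lead(−14x² + 15x + 48) ÷ lead(D) = −14x² ÷ −2x² = 7. Subtract (7)·D = −14x² + 14x + 42. Remainder: x + 6.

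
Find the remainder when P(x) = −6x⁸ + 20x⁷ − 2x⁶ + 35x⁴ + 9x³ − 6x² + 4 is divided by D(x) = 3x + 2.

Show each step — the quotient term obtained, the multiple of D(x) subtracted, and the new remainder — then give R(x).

Step 1: lead(−6x⁸ + 20x⁷ − 2x⁶ + 35x⁴ + 9x³ − 6x² + 4) ÷ lead(D) = −6x⁸ ÷ 3x = −2x⁷. Subtract (−2x⁷)·D = −6x⁸ − 4x⁷. Remainder: 24x⁷ − 2x⁶ + 35x⁴ + 9x³ − 6x² + 4.
Step 2: lead(24x⁷ − 2x⁶ + 35x⁴ + 9x³ − 6x² + 4) ÷ lead(D) = 24x⁷ ÷ 3x = 8x⁶. Subtract (8x⁶)·D = 24x⁷ + 16x⁶. Remainder: −18x⁶ + 35x⁴ + 9x³ − 6x² + 4.
Step 3: lead(−18x⁶ + 35x⁴ + 9x³ − 6x² + 4) ÷ lead(D) = −18x⁶ ÷ 3x = −6x⁵. Subtract (−6x⁵)·D = −18x⁶ − 12x⁵. Remainder: 12x⁵ + 35x⁴ + 9x³ − 6x² + 4.
Step 4: lead(12x⁵ + 35x⁴ + 9x³ − 6x² + 4) ÷ lead(D) = 12x⁵ ÷ 3x = 4x⁴. Subtract (4x⁴)·D = 12x⁵ + 8x⁴. Remainder: 27x⁴ + 9x³ − 6x² + 4.
Step 5: lead(27x⁴ + 9x³ − 6x² + 4) ÷ lead(D) = 27x⁴ ÷ 3x = 9x³. Subtract (9x³)·D = 27x⁴ + 18x³. Remainder: −9x³ − 6x² + 4.
Step 6: lead(−9x³ − 6x² + 4) ÷ lead(D) = −9x³ ÷ 3x = −3x². Subtract (−3x²)·D = −9x³ − 6x². Remainder: 4.

R(x) = 4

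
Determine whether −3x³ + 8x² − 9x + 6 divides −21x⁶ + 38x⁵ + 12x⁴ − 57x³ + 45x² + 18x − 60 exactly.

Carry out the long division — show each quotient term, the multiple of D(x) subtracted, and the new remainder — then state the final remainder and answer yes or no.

R(x) = −9x − 6, so D(x) is not a factor of P(x). no

Step 1: lead(−21x⁶ + 38x⁵ + 12x⁴ − 57x³ + 45x² + 18x − 60) ÷ lead(D) = −21x⁶ ÷ −3x³ = 7x³. Subtract (7x³)·D = −21x⁶ + 56x⁵ − 63x⁴ + 42x³. Remainder: −18x⁵ + 75x⁴ − 99x³ + 45x² + 18x − 60.
Step 2: lead(−18x⁵ + 75x⁴ − 99x³ + 45x² + 18x − 60) ÷ lead(D) = −18x⁵ ÷ −3x³ = 6x². Subtract (6x²)·D = −18x⁵ + 48x⁴ − 54x³ + 36x². Remainder: 27x⁴ − 45x³ + 9x² + 18x − 60.
Step 3: lead(27x⁴ − 45x³ + 9x² + 18x − 60) ÷ lead(D) = 27x⁴ ÷ −3x³ = −9x. Subtract (−9x)·D = 27x⁴ − 72x³ + 81x² − 54x. Remainder: 27x³ − 72x² + 72x − 60.
Step 4: lead(27x³ − 72x² + 72x − 60) ÷ lead(D) = 27x³ ÷ −3x³ = −9. Subtract (−9)·D = 27x³ − 72x² + 81x − 54. Remainder: −9x − 6.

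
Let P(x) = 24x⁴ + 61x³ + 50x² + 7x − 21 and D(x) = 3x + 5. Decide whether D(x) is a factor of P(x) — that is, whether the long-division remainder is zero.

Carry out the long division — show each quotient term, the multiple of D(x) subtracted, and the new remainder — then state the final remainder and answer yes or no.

Step 1: lead(24x⁴ + 61x³ + 50x² + 7x − 21) ÷ lead(D) = 24x⁴ ÷ 3x = 8x³. Subtract (8x³)·D = 24x⁴ + 40x³. Remainder: 21x³ + 50x² + 7x − 21.
Step 2: lead(21x³ + 50x² + 7x − 21) ÷ lead(D) = 21x³ ÷ 3x = 7x². Subtract (7x²)·D = 21x³ + 35x². Remainder: 15x² + 7x − 21.
Step 3: lead(15x² + 7x − 21) ÷ lead(D) = 15x² ÷ 3x = 5x. Subtract (5x)·D = 15x² + 25x. Remainder: −18x − 21.
Step 4: lead(−18x − 21) ÷ lead(D) = −18x ÷ 3x = −6. Subtract (−6)·D = −18x − 30. Remainder: 9.

R(x) = 9, so D(x) is not a factor of P(x). no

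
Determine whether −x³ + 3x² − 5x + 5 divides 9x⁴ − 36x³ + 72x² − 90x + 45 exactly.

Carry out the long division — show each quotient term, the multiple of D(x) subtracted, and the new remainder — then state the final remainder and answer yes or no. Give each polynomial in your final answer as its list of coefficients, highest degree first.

Step 1: lead(9x⁴ − 36x³ + 72x² − 90x + 45) ÷ lead(D) = 9x⁴ ÷ −x³ = −9x. Subtract (−9x)·D = 9x⁴ − 27x³ + 45x² − 45x. Remainder: −9x³ + 27x² − 45x + 45.
Step 2: lead(−9x³ + 27x² − 45x + 45) ÷ lead(D) = −9x³ ÷ −x³ = 9. Subtract (9)·D = −9x³ + 27x² − 45x + 45. Remainder: 0.

R = [0], so D(x) is a factor of P(x). yes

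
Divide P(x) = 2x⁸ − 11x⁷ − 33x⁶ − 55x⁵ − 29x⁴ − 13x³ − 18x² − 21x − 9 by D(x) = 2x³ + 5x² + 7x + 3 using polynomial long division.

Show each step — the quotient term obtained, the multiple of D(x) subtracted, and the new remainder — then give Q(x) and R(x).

Q(x) = x⁵ − 8x⁴ − x² − 3; R(x) = 0

Step 1: lead(2x⁸ − 11x⁷ − 33x⁶ − 55x⁵ − 29x⁴ − 13x³ − 18x² − 21x − 9) ÷ lead(D) = 2x⁸ ÷ 2x³ = x⁵. Subtract (x⁵)·D = 2x⁸ + 5x⁷ + 7x⁶ + 3x⁵. Remainder: −16x⁷ − 40x⁶ − 58x⁵ − 29x⁴ − 13x³ − 18x² − 21x − 9.
Step 2: lead(−16x⁷ − 40x⁶ − 58x⁵ − 29x⁴ − 13x³ − 18x² − 21x − 9) ÷ lead(D) = −16x⁷ ÷ 2x³ = −8x⁴. Subtract (−8x⁴)·D = −16x⁷ − 40x⁶ − 56x⁵ − 24x⁴. Remainder: −2x⁵ − 5x⁴ − 13x³ − 18x² − 21x − 9.
Step 3: lead(−2x⁵ − 5x⁴ − 13x³ − 18x² − 21x − 9) ÷ lead(D) = −2x⁵ ÷ 2x³ = −x². Subtract (−x²)·D = −2x⁵ − 5x⁴ − 7x³ − 3x². Remainder: −6x³ − 15x² − 21x − 9.
Step 4: lead(−6x³ − 15x² − 21x − 9) ÷ lead(D) = −6x³ ÷ 2x³ = −3. Subtract (−3)·D = −6x³ − 15x² − 21x − 9. Remainder: 0.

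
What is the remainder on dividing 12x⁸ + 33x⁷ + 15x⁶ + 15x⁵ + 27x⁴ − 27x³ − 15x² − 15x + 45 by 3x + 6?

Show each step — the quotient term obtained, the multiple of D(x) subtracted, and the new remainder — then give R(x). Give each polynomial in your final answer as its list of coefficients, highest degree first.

R = [-9]

Step 1: lead(12x⁸ + 33x⁷ + 15x⁶ + 15x⁵ + 27x⁴ − 27x³ − 15x² − 15x + 45) ÷ lead(D) = 12x⁸ ÷ 3x = 4x⁷. Subtract (4x⁷)·D = 12x⁸ + 24x⁷. Remainder: 9x⁷ + 15x⁶ + 15x⁵ + 27x⁴ − 27x³ − 15x² − 15x + 45.
Step 2: lead(9x⁷ + 15x⁶ + 15x⁵ + 27x⁴ − 27x³ − 15x² − 15x + 45) ÷ lead(D) = 9x⁷ ÷ 3x = 3x⁶. Subtract (3x⁶)·D = 9x⁷ + 18x⁶. Remainder: −3x⁶ + 15x⁵ + 27x⁴ − 27x³ − 15x² − 15x + 45.
Step 3: lead(−3x⁶ + 15x⁵ + 27x⁴ − 27x³ − 15x² − 15x + 45) ÷ lead(D) = −3x⁶ ÷ 3x = −x⁵. Subtract (−x⁵)·D = −3x⁶ − 6x⁵. Remainder: 21x⁵ + 27x⁴ − 27x³ − 15x² − 15x + 45.
Step 4: lead(21x⁵ + 27x⁴ − 27x³ − 15x² − 15x + 45) ÷ lead(D) = 21x⁵ ÷ 3x = 7x⁴. Subtract (7x⁴)·D = 21x⁵ + 42x⁴. Remainder: −15x⁴ − 27x³ − 15x² − 15x + 45.
Step 5: lead(−15x⁴ − 27x³ − 15x² − 15x + 45) ÷ lead(D) = −15x⁴ ÷ 3x = −5x³. Subtract (−5x³)·D = −15x⁴ − 30x³. Remainder: 3x³ − 15x² − 15x + 45.
Step 6: lead(3x³ − 15x² − 15x + 45) ÷ lead(D) = 3x³ ÷ 3x = x². Subtract (x²)·D = 3x³ + 6x². Remainder: −21x² − 15x + 45.
Step 7: lead(−21x² − 15x + 45) ÷ lead(D) = −21x² ÷ 3x = −7x. Subtract (−7x)·D = −21x² − 42x. Remainder: 27x + 45.
Step 8: lead(27x + 45) ÷ lead(D) = 27x ÷ 3x = 9. Subtract (9)·D = 27x + 54. Remainder: −9.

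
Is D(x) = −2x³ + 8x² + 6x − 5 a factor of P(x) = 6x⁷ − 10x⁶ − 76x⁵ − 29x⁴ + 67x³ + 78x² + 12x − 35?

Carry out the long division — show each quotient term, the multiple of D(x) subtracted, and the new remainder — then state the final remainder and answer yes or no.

R(x) = −3x² − 5x, so D(x) is not a factor of P(x). no

Step 1: lead(6x⁷ − 10x⁶ − 76x⁵ − 29x⁴ + 67x³ + 78x² + 12x − 35) ÷ lead(D) = 6x⁷ ÷ −2x³ = −3x⁴. Subtract (−3x⁴)·D = 6x⁷ − 24x⁶ − 18x⁵ + 15x⁴. Remainder: 14x⁶ − 58x⁵ − 44x⁴ + 67x³ + 78x² + 12x − 35.
Step 2: lead(14x⁶ − 58x⁵ − 44x⁴ + 67x³ + 78x² + 12x − 35) ÷ lead(D) = 14x⁶ ÷ −2x³ = −7x³. Subtract (−7x³)·D = 14x⁶ − 56x⁵ − 42x⁴ + 35x³. Remainder: −2x⁵ − 2x⁴ + 32x³ + 78x² + 12x − 35.
Step 3: lead(−2x⁵ − 2x⁴ + 32x³ + 78x² + 12x − 35) ÷ lead(D) = −2x⁵ ÷ −2x³ = x². Subtract (x²)·D = −2x⁵ + 8x⁴ + 6x³ − 5x². Remainder: −10x⁴ + 26x³ + 83x² + 12x − 35.
Step 4: lead(−10x⁴ + 26x³ + 83x² + 12x − 35) ÷ lead(D) = −10x⁴ ÷ −2x³ = 5x. Subtract (5x)·D = −10x⁴ + 40x³ + 30x² − 25x. Remainder: −14x³ + 53x² + 37x − 35.
Step 5: lead(−14x³ + 53x² + 37x − 35) ÷ lead(D) = −14x³ ÷ −2x³ = 7. Subtract (7)·D = −14x³ + 56x² + 42x − 35. Remainder: −3x² − 5x.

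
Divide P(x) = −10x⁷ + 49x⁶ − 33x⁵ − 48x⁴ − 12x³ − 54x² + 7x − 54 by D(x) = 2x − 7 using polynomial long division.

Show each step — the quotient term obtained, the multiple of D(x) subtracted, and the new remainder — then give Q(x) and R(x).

Q(x) = −5x⁶ + 7x⁵ + 8x⁴ + 4x³ + 8x² + x + 7; R(x) = −5

Step 1: lead(−10x⁷ + 49x⁶ − 33x⁵ − 48x⁴ − 12x³ − 54x² + 7x − 54) ÷ lead(D) = −10x⁷ ÷ 2x = −5x⁶. Subtract (−5x⁶)·D = −10x⁷ + 35x⁶. Remainder: 14x⁶ − 33x⁵ − 48x⁴ − 12x³ − 54x² + 7x − 54.
Step 2: lead(14x⁶ − 33x⁵ − 48x⁴ − 12x³ − 54x² + 7x − 54) ÷ lead(D) = 14x⁶ ÷ 2x = 7x⁵. Subtract (7x⁵)·D = 14x⁶ − 49x⁵. Remainder: 16x⁵ − 48x⁴ − 12x³ − 54x² + 7x − 54.
Step 3: lead(16x⁵ − 48x⁴ − 12x³ − 54x² + 7x − 54) ÷ lead(D) = 16x⁵ ÷ 2x = 8x⁴. Subtract (8x⁴)·D = 16x⁵ − 56x⁴. Remainder: 8x⁴ − 12x³ − 54x² + 7x − 54.
Step 4: lead(8x⁴ − 12x³ − 54x² + 7x − 54) ÷ lead(D) = 8x⁴ ÷ 2x = 4x³. Subtract (4x³)·D = 8x⁴ − 28x³. Remainder: 16x³ − 54x² + 7x − 54.
Step 5: lead(16x³ − 54x² + 7x − 54) ÷ lead(D) = 16x³ ÷ 2x = 8x². Subtract (8x²)·D = 16x³ − 56x². Remainder: 2x² + 7x − 54.
Step 6: lead(2x² + 7x − 54) ÷ lead(D) = 2x² ÷ 2x = x. Subtract (x)·D = 2x² − 7x. Remainder: 14x − 54.
Step 7: lead(14x − 54) ÷ lead(D) = 14x ÷ 2x = 7. Subtract (7)·D = 14x − 49. Remainder: −5.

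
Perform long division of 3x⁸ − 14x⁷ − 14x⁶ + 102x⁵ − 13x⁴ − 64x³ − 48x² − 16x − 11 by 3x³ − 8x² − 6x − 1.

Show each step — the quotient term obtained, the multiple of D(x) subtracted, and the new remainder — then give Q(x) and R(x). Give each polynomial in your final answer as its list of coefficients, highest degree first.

Step 1: lead(3x⁸ − 14x⁷ − 14x⁶ + 102x⁵ − 13x⁴ − 64x³ − 48x² − 16x − 11) ÷ lead(D) = 3x⁸ ÷ 3x³ = x⁵. Subtract (x⁵)·D = 3x⁸ − 8x⁷ − 6x⁶ − x⁵. Remainder: −6x⁷ − 8x⁶ + 103x⁵ − 13x⁴ − 64x³ − 48x² − 16x − 11.
Step 2: lead(−6x⁷ − 8x⁶ + 103x⁵ − 13x⁴ − 64x³ − 48x² − 16x − 11) ÷ lead(D) = −6x⁷ ÷ 3x³ = −2x⁴. Subtract (−2x⁴)·D = −6x⁷ + 16x⁶ + 12x⁵ + 2x⁴. Remainder: −24x⁶ + 91x⁵ − 15x⁴ − 64x³ − 48x² − 16x − 11.
Step 3: lead(−24x⁶ + 91x⁵ − 15x⁴ − 64x³ − 48x² − 16x − 11) ÷ lead(D) = −24x⁶ ÷ 3x³ = −8x³. Subtract (−8x³)·D = −24x⁶ + 64x⁵ + 48x⁴ + 8x³. Remainder: 27x⁵ − 63x⁴ − 72x³ − 48x² − 16x − 11.
Step 4: lead(27x⁵ − 63x⁴ − 72x³ − 48x² − 16x − 11) ÷ lead(D) = 27x⁵ ÷ 3x³ = 9x². Subtract (9x²)·D = 27x⁵ − 72x⁴ − 54x³ − 9x². Remainder: 9x⁴ − 18x³ − 39x² − 16x − 11.
Step 5: lead(9x⁴ − 18x³ − 39x² − 16x − 11) ÷ lead(D) = 9x⁴ ÷ 3x³ = 3x. Subtract (3x)·D = 9x⁴ − 24x³ − 18x² − 3x. Remainder: 6x³ − 21x² − 13x − 11.
Step 6: lead(6x³ − 21x² − 13x − 11) ÷ lead(D) = 6x³ ÷ 3x³ = 2. Subtract (2)·D = 6x³ − 16x² − 12x − 2. Remainder: −5x² − x − 9.

Q = [1, -2, -8, 9, 3, 2]; R = [-5, -1, -9]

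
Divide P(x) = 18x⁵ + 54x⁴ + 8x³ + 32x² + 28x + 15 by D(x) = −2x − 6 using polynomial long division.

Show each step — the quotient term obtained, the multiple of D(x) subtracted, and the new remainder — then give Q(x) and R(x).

Step 1: lead(18x⁵ + 54x⁴ + 8x³ + 32x² + 28x + 15) ÷ lead(D) = 18x⁵ ÷ −2x = −9x⁴. Subtract (−9x⁴)·D = 18x⁵ + 54x⁴. Remainder: 8x³ + 32x² + 28x + 15.
Step 2: lead(8x³ + 32x² + 28x + 15) ÷ lead(D) = 8x³ ÷ −2x = −4x². Subtract (−4x²)·D = 8x³ + 24x². Remainder: 8x² + 28x + 15.
Step 3: lead(8x² + 28x + 15) ÷ lead(D) = 8x² ÷ −2x = −4x. Subtract (−4x)·D = 8x² + 24x. Remainder: 4x + 15.
Step 4: lead(4x + 15) ÷ lead(D) = 4x ÷ −2x = −2. Subtract (−2)·D = 4x + 12. Remainder: 3.

Q(x) = −9x⁴ − 4x² − 4x − 2; R(x) = 3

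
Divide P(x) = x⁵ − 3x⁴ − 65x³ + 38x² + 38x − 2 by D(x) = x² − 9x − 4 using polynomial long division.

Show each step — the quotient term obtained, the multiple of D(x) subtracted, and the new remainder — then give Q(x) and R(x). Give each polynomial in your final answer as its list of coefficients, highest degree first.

Q = [1, 6, -7, -1]; R = [1, -6]

Step 1: lead(x⁵ − 3x⁴ − 65x³ + 38x² + 38x − 2) ÷ lead(D) = x⁵ ÷ x² = x³. Subtract (x³)·D = x⁵ − 9x⁴ − 4x³. Remainder: 6x⁴ − 61x³ + 38x² + 38x − 2.
Step 2: lead(6x⁴ − 61x³ + 38x² + 38x − 2) ÷ lead(D) = 6x⁴ ÷ x² = 6x². Subtract (6x²)·D = 6x⁴ − 54x³ − 24x². Remainder: −7x³ + 62x² + 38x − 2.
Step 3: lead(−7x³ + 62x² + 38x − 2) ÷ lead(D) = −7x³ ÷ x² = −7x. Subtract (−7x)·D = −7x³ + 63x² + 28x. Remainder: −x² + 10x − 2.
Step 4: lead(−x² + 10x − 2) ÷ lead(D) = −x² ÷ x² = −1. Subtract (−1)·D = −x² + 9x + 4. Remainder: x − 6.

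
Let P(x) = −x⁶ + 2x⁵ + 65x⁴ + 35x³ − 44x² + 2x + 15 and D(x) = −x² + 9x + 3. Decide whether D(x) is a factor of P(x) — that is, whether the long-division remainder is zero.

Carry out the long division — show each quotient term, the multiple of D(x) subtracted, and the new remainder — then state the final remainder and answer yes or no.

Step 1: lead(−x⁶ + 2x⁵ + 65x⁴ + 35x³ − 44x² + 2x + 15) ÷ lead(D) = −x⁶ ÷ −x² = x⁴. Subtract (x⁴)·D = −x⁶ + 9x⁵ + 3x⁴. Remainder: −7x⁵ + 62x⁴ + 35x³ − 44x² + 2x + 15.
Step 2: lead(−7x⁵ + 62x⁴ + 35x³ − 44x² + 2x + 15) ÷ lead(D) = −7x⁵ ÷ −x² = 7x³. Subtract (7x³)·D = −7x⁵ + 63x⁴ + 21x³. Remainder: −x⁴ + 14x³ − 44x² + 2x + 15.
Step 3: lead(−x⁴ + 14x³ − 44x² + 2x + 15) ÷ lead(D) = −x⁴ ÷ −x² = x². Subtract (x²)·D = −x⁴ + 9x³ + 3x². Remainder: 5x³ − 47x² + 2x + 15.
Step 4: lead(5x³ − 47x² + 2x + 15) ÷ lead(D) = 5x³ ÷ −x² = −5x. Subtract (−5x)·D = 5x³ − 45x² − 15x. Remainder: −2x² + 17x + 15.
Step 5: lead(−2x² + 17x + 15) ÷ lead(D) = −2x² ÷ −x² = 2. Subtract (2)·D = −2x² + 18x + 6. Remainder: −x + 9.

R(x) = −x + 9, so D(x) is not a factor of P(x). no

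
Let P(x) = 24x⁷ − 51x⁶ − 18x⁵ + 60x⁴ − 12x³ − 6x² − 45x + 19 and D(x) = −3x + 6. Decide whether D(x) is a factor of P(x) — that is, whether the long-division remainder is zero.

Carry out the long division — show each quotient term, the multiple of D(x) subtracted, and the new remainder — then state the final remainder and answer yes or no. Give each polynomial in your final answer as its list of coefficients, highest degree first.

R = [1], so D(x) is not a factor of P(x). no

Step 1: lead(24x⁷ − 51x⁶ − 18x⁵ + 60x⁴ − 12x³ − 6x² − 45x + 19) ÷ lead(D) = 24x⁷ ÷ −3x = −8x⁶. Subtract (−8x⁶)·D = 24x⁷ − 48x⁶. Remainder: −3x⁶ − 18x⁵ + 60x⁴ − 12x³ − 6x² − 45x + 19.
Step 2: lead(−3x⁶ − 18x⁵ + 60x⁴ − 12x³ − 6x² − 45x + 19) ÷ lead(D) = −3x⁶ ÷ −3x = x⁵. Subtract (x⁵)·D = −3x⁶ + 6x⁵. Remainder: −24x⁵ + 60x⁴ − 12x³ − 6x² − 45x + 19.
Step 3: lead(−24x⁵ + 60x⁴ − 12x³ − 6x² − 45x + 19) ÷ lead(D) = −24x⁵ ÷ −3x = 8x⁴. Subtract (8x⁴)·D = −24x⁵ + 48x⁴. Remainder: 12x⁴ − 12x³ − 6x² − 45x + 19.
Step 4: lead(12x⁴ − 12x³ − 6x² − 45x + 19) ÷ lead(D) = 12x⁴ ÷ −3x = −4x³. Subtract (−4x³)·D = 12x⁴ − 24x³. Remainder: 12x³ − 6x² − 45x + 19.
Step 5: lead(12x³ − 6x² − 45x + 19) ÷ lead(D) = 12x³ ÷ −3x = −4x². Subtract (−4x²)·D = 12x³ − 24x². Remainder: 18x² − 45x + 19.
Step 6: lead(18x² − 45x + 19) ÷ lead(D) = 18x² ÷ −3x = −6x. Subtract (−6x)·D = 18x² − 36x. Remainder: −9x + 19.
Step 7: lead(−9x + 19) ÷ lead(D) = −9x ÷ −3x = 3. Subtract (3)·D = −9x + 18. Remainder: 1.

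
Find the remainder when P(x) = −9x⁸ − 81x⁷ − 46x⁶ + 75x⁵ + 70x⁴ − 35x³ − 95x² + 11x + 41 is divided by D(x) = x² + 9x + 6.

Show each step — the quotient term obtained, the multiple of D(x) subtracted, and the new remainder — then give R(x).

R(x) = −4x − 1

Step 1: lead(−9x⁸ − 81x⁷ − 46x⁶ + 75x⁵ + 70x⁴ − 35x³ − 95x² + 11x + 41) ÷ lead(D) = −9x⁸ ÷ x² = −9x⁶. Subtract (−9x⁶)·D = −9x⁸ − 81x⁷ − 54x⁶. Remainder: 8x⁶ + 75x⁵ + 70x⁴ − 35x³ − 95x² + 11x + 41.
Step 2: lead(8x⁶ + 75x⁵ + 70x⁴ − 35x³ − 95x² + 11x + 41) ÷ lead(D) = 8x⁶ ÷ x² = 8x⁴. Subtract (8x⁴)·D = 8x⁶ + 72x⁵ + 48x⁴. Remainder: 3x⁵ + 22x⁴ − 35x³ − 95x² + 11x + 41.
Step 3: lead(3x⁵ + 22x⁴ − 35x³ − 95x² + 11x + 41) ÷ lead(D) = 3x⁵ ÷ x² = 3x³. Subtract (3x³)·D = 3x⁵ + 27x⁴ + 18x³. Remainder: −5x⁴ − 53x³ − 95x² + 11x + 41.
Step 4: lead(−5x⁴ − 53x³ − 95x² + 11x + 41) ÷ lead(D) = −5x⁴ ÷ x² = −5x². Subtract (−5x²)·D = −5x⁴ − 45x³ − 30x². Remainder: −8x³ − 65x² + 11x + 41.
Step 5: lead(−8x³ − 65x² + 11x + 41) ÷ lead(D) = −8x³ ÷ x² = −8x. Subtract (−8x)·D = −8x³ − 72x² − 48x. Remainder: 7x² + 59x + 41.
Step 6: lead(7x² + 59x + 41) ÷ lead(D) = 7x² ÷ x² = 7. Subtract (7)·D = 7x² + 63x + 42. Remainder: −4x − 1.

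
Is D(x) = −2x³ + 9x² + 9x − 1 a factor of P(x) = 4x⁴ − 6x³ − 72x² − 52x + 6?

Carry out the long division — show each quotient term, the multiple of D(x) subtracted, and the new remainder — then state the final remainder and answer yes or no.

R(x) = 0, so D(x) is a factor of P(x). yes

Step 1: lead(4x⁴ − 6x³ − 72x² − 52x + 6) ÷ lead(D) = 4x⁴ ÷ −2x³ = −2x. Subtract (−2x)·D = 4x⁴ − 18x³ − 18x² + 2x. Remainder: 12x³ − 54x² − 54x + 6.
Step 2: lead(12x³ − 54x² − 54x + 6) ÷ lead(D) = 12x³ ÷ −2x³ = −6. Subtract (−6)·D = 12x³ − 54x² − 54x + 6. Remainder: 0.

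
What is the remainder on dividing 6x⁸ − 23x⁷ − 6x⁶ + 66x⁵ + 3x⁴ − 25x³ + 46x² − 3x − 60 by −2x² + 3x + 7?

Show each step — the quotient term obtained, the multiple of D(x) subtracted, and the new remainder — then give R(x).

Step 1: lead(6x⁸ − 23x⁷ − 6x⁶ + 66x⁵ + 3x⁴ − 25x³ + 46x² − 3x − 60) ÷ lead(D) = 6x⁸ ÷ −2x² = −3x⁶. Subtract (−3x⁶)·D = 6x⁸ − 9x⁷ − 21x⁶. Remainder: −14x⁷ + 15x⁶ + 66x⁵ + 3x⁴ − 25x³ + 46x² − 3x − 60.
Step 2: lead(−14x⁷ + 15x⁶ + 66x⁵ + 3x⁴ − 25x³ + 46x² − 3x − 60) ÷ lead(D) = −14x⁷ ÷ −2x² = 7x⁵. Subtract (7x⁵)·D = −14x⁷ + 21x⁶ + 49x⁵. Remainder: −6x⁶ + 17x⁵ + 3x⁴ − 25x³ + 46x² − 3x − 60.
Step 3: lead(−6x⁶ + 17x⁵ + 3x⁴ − 25x³ + 46x² − 3x − 60) ÷ lead(D) = −6x⁶ ÷ −2x² = 3x⁴. Subtract (3x⁴)·D = −6x⁶ + 9x⁵ + 21x⁴. Remainder: 8x⁵ − 18x⁴ − 25x³ + 46x² − 3x − 60.
Step 4: lead(8x⁵ − 18x⁴ − 25x³ + 46x² − 3x − 60) ÷ lead(D) = 8x⁵ ÷ −2x² = −4x³. Subtract (−4x³)·D = 8x⁵ − 12x⁴ − 28x³. Remainder: −6x⁴ + 3x³ + 46x² − 3x − 60.
Step 5: lead(−6x⁴ + 3x³ + 46x² − 3x − 60) ÷ lead(D) = −6x⁴ ÷ −2x² = 3x². Subtract (3x²)·D = −6x⁴ + 9x³ + 21x². Remainder: −6x³ + 25x² − 3x − 60.
Step 6: lead(−6x³ + 25x² − 3x − 60) ÷ lead(D) = −6x³ ÷ −2x² = 3x. Subtract (3x)·D = −6x³ + 9x² + 21x. Remainder: 16x² − 24x − 60.
Step 7: lead(16x² − 24x − 60) ÷ lead(D) = 16x² ÷ −2x² = −8. Subtract (−8)·D = 16x² − 24x − 56. Remainder: −4.

R(x) = −4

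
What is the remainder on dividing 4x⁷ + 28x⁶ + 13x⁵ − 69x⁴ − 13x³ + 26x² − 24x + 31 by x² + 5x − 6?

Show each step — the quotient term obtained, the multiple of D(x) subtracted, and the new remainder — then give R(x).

R(x) = −5x + 1

Step 1: lead(4x⁷ + 28x⁶ + 13x⁵ − 69x⁴ − 13x³ + 26x² − 24x + 31) ÷ lead(D) = 4x⁷ ÷ x² = 4x⁵. Subtract (4x⁵)·D = 4x⁷ + 20x⁶ − 24x⁵. Remainder: 8x⁶ + 37x⁵ − 69x⁴ − 13x³ + 26x² − 24x + 31.
Step 2: lead(8x⁶ + 37x⁵ − 69x⁴ − 13x³ + 26x² − 24x + 31) ÷ lead(D) = 8x⁶ ÷ x² = 8x⁴. Subtract (8x⁴)·D = 8x⁶ + 40x⁵ − 48x⁴. Remainder: −3x⁵ − 21x⁴ − 13x³ + 26x² − 24x + 31.
Step 3: lead(−3x⁵ − 21x⁴ − 13x³ + 26x² − 24x + 31) ÷ lead(D) = −3x⁵ ÷ x² = −3x³. Subtract (−3x³)·D = −3x⁵ − 15x⁴ + 18x³. Remainder: −6x⁴ − 31x³ + 26x² − 24x + 31.
Step 4: lead(−6x⁴ − 31x³ + 26x² − 24x + 31) ÷ lead(D) = −6x⁴ ÷ x² = −6x². Subtract (−6x²)·D = −6x⁴ − 30x³ + 36x². Remainder: −x³ − 10x² − 24x + 31.
Step 5: lead(−x³ − 10x² − 24x + 31) ÷ lead(D) = −x³ ÷ x² = −x. Subtract (−x)·D = −x³ − 5x² + 6x. Remainder: −5x² − 30x + 31.
Step 6: lead(−5x² − 30x + 31) ÷ lead(D) = −5x² ÷ x² = −5. Subtract (−5)·D = −5x² − 25x + 30. Remainder: −5x + 1.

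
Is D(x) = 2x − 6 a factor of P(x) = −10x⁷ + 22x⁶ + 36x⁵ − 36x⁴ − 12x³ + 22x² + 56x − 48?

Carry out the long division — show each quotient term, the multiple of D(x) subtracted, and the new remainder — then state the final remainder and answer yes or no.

R(x) = −6, so D(x) is not a factor of P(x). no

Step 1: lead(−10x⁷ + 22x⁶ + 36x⁵ − 36x⁴ − 12x³ + 22x² + 56x − 48) ÷ lead(D) = −10x⁷ ÷ 2x = −5x⁶. Subtract (−5x⁶)·D = −10x⁷ + 30x⁶. Remainder: −8x⁶ + 36x⁵ − 36x⁴ − 12x³ + 22x² + 56x − 48.
Step 2: lead(−8x⁶ + 36x⁵ − 36x⁴ − 12x³ + 22x² + 56x − 48) ÷ lead(D) = −8x⁶ ÷ 2x = −4x⁵. Subtract (−4x⁵)·D = −8x⁶ + 24x⁵. Remainder: 12x⁵ − 36x⁴ − 12x³ + 22x² + 56x − 48.
Step 3: lead(12x⁵ − 36x⁴ − 12x³ + 22x² + 56x − 48) ÷ lead(D) = 12x⁵ ÷ 2x = 6x⁴. Subtract (6x⁴)·D = 12x⁵ − 36x⁴. Remainder: −12x³ + 22x² + 56x − 48.
Step 4: lead(−12x³ + 22x² + 56x − 48) ÷ lead(D) = −12x³ ÷ 2x = −6x². Subtract (−6x²)·D = −12x³ + 36x². Remainder: −14x² + 56x − 48.
Step 5: lead(−14x² + 56x − 48) ÷ lead(D) = −14x² ÷ 2x = −7x. Subtract (−7x)·D = −14x² + 42x. Remainder: 14x − 48.
Step 6: lead(14x − 48) ÷ lead(D) = 14x ÷ 2x = 7. Subtract (7)·D = 14x − 42. Remainder: −6.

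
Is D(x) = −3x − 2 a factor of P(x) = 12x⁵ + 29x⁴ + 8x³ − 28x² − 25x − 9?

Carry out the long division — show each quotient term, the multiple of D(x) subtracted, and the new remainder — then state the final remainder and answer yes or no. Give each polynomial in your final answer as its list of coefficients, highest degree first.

R = [-3], so D(x) is not a factor of P(x). no

Step 1: lead(12x⁵ + 29x⁴ + 8x³ − 28x² − 25x − 9) ÷ lead(D) = 12x⁵ ÷ −3x = −4x⁴. Subtract (−4x⁴)·D = 12x⁵ + 8x⁴. Remainder: 21x⁴ + 8x³ − 28x² − 25x − 9.
Step 2: lead(21x⁴ + 8x³ − 28x² − 25x − 9) ÷ lead(D) = 21x⁴ ÷ −3x = −7x³. Subtract (−7x³)·D = 21x⁴ + 14x³. Remainder: −6x³ − 28x² − 25x − 9.
Step 3: lead(−6x³ − 28x² − 25x − 9) ÷ lead(D) = −6x³ ÷ −3x = 2x². Subtract (2x²)·D = −6x³ − 4x². Remainder: −24x² − 25x − 9.
Step 4: lead(−24x² − 25x − 9) ÷ lead(D) = −24x² ÷ −3x = 8x. Subtract (8x)·D = −24x² − 16x. Remainder: −9x − 9.
Step 5: lead(−9x − 9) ÷ lead(D) = −9x ÷ −3x = 3. Subtract (3)·D = −9x − 6. Remainder: −3.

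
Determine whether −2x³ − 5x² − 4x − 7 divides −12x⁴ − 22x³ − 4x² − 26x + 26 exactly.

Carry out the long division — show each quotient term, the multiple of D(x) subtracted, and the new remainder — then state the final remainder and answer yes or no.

Step 1: lead(−12x⁴ − 22x³ − 4x² − 26x + 26) ÷ lead(D) = −12x⁴ ÷ −2x³ = 6x. Subtract (6x)·D = −12x⁴ − 30x³ − 24x² − 42x. Remainder: 8x³ + 20x² + 16x + 26.
Step 2: lead(8x³ + 20x² + 16x + 26) ÷ lead(D) = 8x³ ÷ −2x³ = −4. Subtract (−4)·D = 8x³ + 20x² + 16x + 28. Remainder: −2.

R(x) = −2, so D(x) is not a factor of P(x). no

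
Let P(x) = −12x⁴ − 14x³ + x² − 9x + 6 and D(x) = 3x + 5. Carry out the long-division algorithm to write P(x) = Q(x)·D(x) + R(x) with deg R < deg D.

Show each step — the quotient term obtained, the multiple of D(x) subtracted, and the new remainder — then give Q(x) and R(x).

Step 1: lead(−12x⁴ − 14x³ + x² − 9x + 6) ÷ lead(D) = −12x⁴ ÷ 3x = −4x³. Subtract (−4x³)·D = −12x⁴ − 20x³. Remainder: 6x³ + x² − 9x + 6.
Step 2: lead(6x³ + x² − 9x + 6) ÷ lead(D) = 6x³ ÷ 3x = 2x². Subtract (2x²)·D = 6x³ + 10x². Remainder: −9x² − 9x + 6.
Step 3: lead(−9x² − 9x + 6) ÷ lead(D) = −9x² ÷ 3x = −3x. Subtract (−3x)·D = −9x² − 15x. Remainder: 6x + 6.
Step 4: lead(6x + 6) ÷ lead(D) = 6x ÷ 3x = 2. Subtract (2)·D = 6x + 10. Remainder: −4.

Q(x) = −4x³ + 2x² − 3x + 2; R(x) = −4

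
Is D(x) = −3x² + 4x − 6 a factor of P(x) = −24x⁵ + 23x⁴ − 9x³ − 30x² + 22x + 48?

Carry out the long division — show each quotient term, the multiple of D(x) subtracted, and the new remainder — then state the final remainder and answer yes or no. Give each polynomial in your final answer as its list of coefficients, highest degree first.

R = [0], so D(x) is a factor of P(x). yes

Step 1: lead(−24x⁵ + 23x⁴ − 9x³ − 30x² + 22x + 48) ÷ lead(D) = −24x⁵ ÷ −3x² = 8x³. Subtract (8x³)·D = −24x⁵ + 32x⁴ − 48x³. Remainder: −9x⁴ + 39x³ − 30x² + 22x + 48.
Step 2: lead(−9x⁴ + 39x³ − 30x² + 22x + 48) ÷ lead(D) = −9x⁴ ÷ −3x² = 3x². Subtract (3x²)·D = −9x⁴ + 12x³ − 18x². Remainder: 27x³ − 12x² + 22x + 48.
Step 3: lead(27x³ − 12x² + 22x + 48) ÷ lead(D) = 27x³ ÷ −3x² = −9x. Subtract (−9x)·D = 27x³ − 36x² + 54x. Remainder: 24x² − 32x + 48.
Step 4: lead(24x² − 32x + 48) ÷ lead(D) = 24x² ÷ −3x² = −8. Subtract (−8)·D = 24x² − 32x + 48. Remainder: 0.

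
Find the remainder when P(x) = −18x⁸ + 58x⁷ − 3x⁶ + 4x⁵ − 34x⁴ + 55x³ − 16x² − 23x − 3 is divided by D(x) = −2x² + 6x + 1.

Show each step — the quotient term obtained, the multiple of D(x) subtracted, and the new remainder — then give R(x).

Step 1: lead(−18x⁸ + 58x⁷ − 3x⁶ + 4x⁵ − 34x⁴ + 55x³ − 16x² − 23x − 3) ÷ lead(D) = −18x⁸ ÷ −2x² = 9x⁶. Subtract (9x⁶)·D = −18x⁸ + 54x⁷ + 9x⁶. Remainder: 4x⁷ − 12x⁶ + 4x⁵ − 34x⁴ + 55x³ − 16x² − 23x − 3.
Step 2: lead(4x⁷ − 12x⁶ + 4x⁵ − 34x⁴ + 55x³ − 16x² − 23x − 3) ÷ lead(D) = 4x⁷ ÷ −2x² = −2x⁵. Subtract (−2x⁵)·D = 4x⁷ − 12x⁶ − 2x⁵. Remainder: 6x⁵ − 34x⁴ + 55x³ − 16x² − 23x − 3.
Step 3: lead(6x⁵ − 34x⁴ + 55x³ − 16x² − 23x − 3) ÷ lead(D) = 6x⁵ ÷ −2x² = −3x³. Subtract (−3x³)·D = 6x⁵ − 18x⁴ − 3x³. Remainder: −16x⁴ + 58x³ − 16x² − 23x − 3.
Step 4: lead(−16x⁴ + 58x³ − 16x² − 23x − 3) ÷ lead(D) = −16x⁴ ÷ −2x² = 8x². Subtract (8x²)·D = −16x⁴ + 48x³ + 8x². Remainder: 10x³ − 24x² − 23x − 3.
Step 5: lead(10x³ − 24x² − 23x − 3) ÷ lead(D) = 10x³ ÷ −2x² = −5x. Subtract (−5x)·D = 10x³ − 30x² − 5x. Remainder: 6x² − 18x − 3.
Step 6: lead(6x² − 18x − 3) ÷ lead(D) = 6x² ÷ −2x² = −3. Subtract (−3)·D = 6x² − 18x − 3. Remainder: 0.

R(x) = 0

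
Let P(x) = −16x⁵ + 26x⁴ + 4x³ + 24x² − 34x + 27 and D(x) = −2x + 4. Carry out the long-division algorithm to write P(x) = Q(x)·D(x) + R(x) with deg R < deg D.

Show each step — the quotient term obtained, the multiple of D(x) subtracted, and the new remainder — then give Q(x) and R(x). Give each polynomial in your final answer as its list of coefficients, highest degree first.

Step 1: lead(−16x⁵ + 26x⁴ + 4x³ + 24x² − 34x + 27) ÷ lead(D) = −16x⁵ ÷ −2x = 8x⁴. Subtract (8x⁴)·D = −16x⁵ + 32x⁴. Remainder: −6x⁴ + 4x³ + 24x² − 34x + 27.
Step 2: lead(−6x⁴ + 4x³ + 24x² − 34x + 27) ÷ lead(D) = −6x⁴ ÷ −2x = 3x³. Subtract (3x³)·D = −6x⁴ + 12x³. Remainder: −8x³ + 24x² − 34x + 27.
Step 3: lead(−8x³ + 24x² − 34x + 27) ÷ lead(D) = −8x³ ÷ −2x = 4x². Subtract (4x²)·D = −8x³ + 16x². Remainder: 8x² − 34x + 27.
Step 4: lead(8x² − 34x + 27) ÷ lead(D) = 8x² ÷ −2x = −4x. Subtract (−4x)·D = 8x² − 16x. Remainder: −18x + 27.
Step 5: lead(−18x + 27) ÷ lead(D) = −18x ÷ −2x = 9. Subtract (9)·D = −18x + 36. Remainder: −9.

Q = [8, 3, 4, -4, 9]; R = [-9]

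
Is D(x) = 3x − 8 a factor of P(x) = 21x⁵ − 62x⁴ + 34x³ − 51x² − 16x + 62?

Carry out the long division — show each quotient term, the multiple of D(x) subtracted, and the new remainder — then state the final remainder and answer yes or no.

Step 1: lead(21x⁵ − 62x⁴ + 34x³ − 51x² − 16x + 62) ÷ lead(D) = 21x⁵ ÷ 3x = 7x⁴. Subtract (7x⁴)·D = 21x⁵ − 56x⁴. Remainder: −6x⁴ + 34x³ − 51x² − 16x + 62.
Step 2: lead(−6x⁴ + 34x³ − 51x² − 16x + 62) ÷ lead(D) = −6x⁴ ÷ 3x = −2x³. Subtract (−2x³)·D = −6x⁴ + 16x³. Remainder: 18x³ − 51x² − 16x + 62.
Step 3: lead(18x³ − 51x² − 16x + 62) ÷ lead(D) = 18x³ ÷ 3x = 6x². Subtract (6x²)·D = 18x³ − 48x². Remainder: −3x² − 16x + 62.
Step 4: lead(−3x² − 16x + 62) ÷ lead(D) = −3x² ÷ 3x = −x. Subtract (−x)·D = −3x² + 8x. Remainder: −24x + 62.
Step 5: lead(−24x + 62) ÷ lead(D) = −24x ÷ 3x = −8. Subtract (−8)·D = −24x + 64. Remainder: −2.

R(x) = −2, so D(x) is not a factor of P(x). no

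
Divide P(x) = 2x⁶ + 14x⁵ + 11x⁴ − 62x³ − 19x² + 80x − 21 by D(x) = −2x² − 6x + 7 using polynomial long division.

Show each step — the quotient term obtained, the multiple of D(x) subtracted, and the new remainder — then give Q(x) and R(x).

Q(x) = −x⁴ − 4x³ + 3x² + 8x − 4; R(x) = 7

Step 1: lead(2x⁶ + 14x⁵ + 11x⁴ − 62x³ − 19x² + 80x − 21) ÷ lead(D) = 2x⁶ ÷ −2x² = −x⁴. Subtract (−x⁴)·D = 2x⁶ + 6x⁵ − 7x⁴. Remainder: 8x⁵ + 18x⁴ − 62x³ − 19x² + 80x − 21.
Step 2: lead(8x⁵ + 18x⁴ − 62x³ − 19x² + 80x − 21) ÷ lead(D) = 8x⁵ ÷ −2x² = −4x³. Subtract (−4x³)·D = 8x⁵ + 24x⁴ − 28x³. Remainder: −6x⁴ − 34x³ − 19x² + 80x − 21.
Step 3: lead(−6x⁴ − 34x³ − 19x² + 80x − 21) ÷ lead(D) = −6x⁴ ÷ −2x² = 3x². Subtract (3x²)·D = −6x⁴ − 18x³ + 21x². Remainder: −16x³ − 40x² + 80x − 21.
Step 4: lead(−16x³ − 40x² + 80x − 21) ÷ lead(D) = −16x³ ÷ −2x² = 8x. Subtract (8x)·D = −16x³ − 48x² + 56x. Remainder: 8x² + 24x − 21.
Step 5: lead(8x² + 24x − 21) ÷ lead(D) = 8x² ÷ −2x² = −4. Subtract (−4)·D = 8x² + 24x − 28. Remainder: 7.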